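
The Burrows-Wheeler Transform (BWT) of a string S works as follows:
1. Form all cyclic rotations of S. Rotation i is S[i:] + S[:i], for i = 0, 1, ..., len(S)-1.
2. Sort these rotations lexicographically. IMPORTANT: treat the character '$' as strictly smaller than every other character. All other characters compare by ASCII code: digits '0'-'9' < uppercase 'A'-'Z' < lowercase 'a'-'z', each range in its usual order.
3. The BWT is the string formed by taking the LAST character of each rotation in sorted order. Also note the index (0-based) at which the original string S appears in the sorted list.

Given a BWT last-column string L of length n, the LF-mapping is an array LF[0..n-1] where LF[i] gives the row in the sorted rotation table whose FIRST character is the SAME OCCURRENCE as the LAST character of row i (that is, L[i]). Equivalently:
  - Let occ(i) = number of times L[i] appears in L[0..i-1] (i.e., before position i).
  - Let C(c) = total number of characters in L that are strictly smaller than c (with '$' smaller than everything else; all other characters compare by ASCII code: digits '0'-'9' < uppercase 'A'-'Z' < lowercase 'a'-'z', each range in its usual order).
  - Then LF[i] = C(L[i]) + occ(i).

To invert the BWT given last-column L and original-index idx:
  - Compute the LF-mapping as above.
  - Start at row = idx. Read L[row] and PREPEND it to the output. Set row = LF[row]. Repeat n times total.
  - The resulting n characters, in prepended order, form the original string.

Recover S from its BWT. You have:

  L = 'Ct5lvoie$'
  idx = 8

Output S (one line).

LF mapping: 2 7 1 5 8 6 4 3 0
Walk LF starting at row 8, prepending L[row]:
  step 1: row=8, L[8]='$', prepend. Next row=LF[8]=0
  step 2: row=0, L[0]='C', prepend. Next row=LF[0]=2
  step 3: row=2, L[2]='5', prepend. Next row=LF[2]=1
  step 4: row=1, L[1]='t', prepend. Next row=LF[1]=7
  step 5: row=7, L[7]='e', prepend. Next row=LF[7]=3
  step 6: row=3, L[3]='l', prepend. Next row=LF[3]=5
  step 7: row=5, L[5]='o', prepend. Next row=LF[5]=6
  step 8: row=6, L[6]='i', prepend. Next row=LF[6]=4
  step 9: row=4, L[4]='v', prepend. Next row=LF[4]=8
Reversed output: violet5C$

Answer: violet5C$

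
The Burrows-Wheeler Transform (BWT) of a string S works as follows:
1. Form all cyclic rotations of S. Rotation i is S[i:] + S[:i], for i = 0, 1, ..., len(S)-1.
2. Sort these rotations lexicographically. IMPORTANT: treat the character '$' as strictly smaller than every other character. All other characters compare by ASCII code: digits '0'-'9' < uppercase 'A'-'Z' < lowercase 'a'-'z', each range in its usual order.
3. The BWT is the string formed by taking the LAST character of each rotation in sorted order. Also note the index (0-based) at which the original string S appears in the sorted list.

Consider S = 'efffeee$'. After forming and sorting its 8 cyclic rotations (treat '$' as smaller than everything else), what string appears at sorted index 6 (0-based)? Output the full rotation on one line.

Answer: ffeee$ef

Derivation:
All 8 rotations (rotation i = S[i:]+S[:i]):
  rot[0] = efffeee$
  rot[1] = fffeee$e
  rot[2] = ffeee$ef
  rot[3] = feee$eff
  rot[4] = eee$efff
  rot[5] = ee$efffe
  rot[6] = e$efffee
  rot[7] = $efffeee
Sorted (with $ < everything):
  sorted[0] = $efffeee
  sorted[1] = e$efffee
  sorted[2] = ee$efffe
  sorted[3] = eee$efff
  sorted[4] = efffeee$
  sorted[5] = feee$eff
  sorted[6] = ffeee$ef
  sorted[7] = fffeee$e
sorted[6] = ffeee$ef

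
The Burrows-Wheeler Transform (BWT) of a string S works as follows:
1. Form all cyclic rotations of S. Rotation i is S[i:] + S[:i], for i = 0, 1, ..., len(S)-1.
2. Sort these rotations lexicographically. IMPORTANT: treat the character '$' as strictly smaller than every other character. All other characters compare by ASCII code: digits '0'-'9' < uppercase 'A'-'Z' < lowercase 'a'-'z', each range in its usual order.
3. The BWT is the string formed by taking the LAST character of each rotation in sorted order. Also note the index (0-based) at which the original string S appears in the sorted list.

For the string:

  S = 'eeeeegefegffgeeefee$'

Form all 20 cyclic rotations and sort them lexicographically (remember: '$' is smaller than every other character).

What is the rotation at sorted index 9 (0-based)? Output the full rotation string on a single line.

All 20 rotations (rotation i = S[i:]+S[:i]):
  rot[0] = eeeeegefegffgeeefee$
  rot[1] = eeeegefegffgeeefee$e
  rot[2] = eeegefegffgeeefee$ee
  rot[3] = eegefegffgeeefee$eee
  rot[4] = egefegffgeeefee$eeee
  rot[5] = gefegffgeeefee$eeeee
  rot[6] = efegffgeeefee$eeeeeg
  rot[7] = fegffgeeefee$eeeeege
  rot[8] = egffgeeefee$eeeeegef
  rot[9] = gffgeeefee$eeeeegefe
  rot[10] = ffgeeefee$eeeeegefeg
  rot[11] = fgeeefee$eeeeegefegf
  rot[12] = geeefee$eeeeegefegff
  rot[13] = eeefee$eeeeegefegffg
  rot[14] = eefee$eeeeegefegffge
  rot[15] = efee$eeeeegefegffgee
  rot[16] = fee$eeeeegefegffgeee
  rot[17] = ee$eeeeegefegffgeeef
  rot[18] = e$eeeeegefegffgeeefe
  rot[19] = $eeeeegefegffgeeefee
Sorted (with $ < everything):
  sorted[0] = $eeeeegefegffgeeefee
  sorted[1] = e$eeeeegefegffgeeefe
  sorted[2] = ee$eeeeegefegffgeeef
  sorted[3] = eeeeegefegffgeeefee$
  sorted[4] = eeeegefegffgeeefee$e
  sorted[5] = eeefee$eeeeegefegffg
  sorted[6] = eeegefegffgeeefee$ee
  sorted[7] = eefee$eeeeegefegffge
  sorted[8] = eegefegffgeeefee$eee
  sorted[9] = efee$eeeeegefegffgee
  sorted[10] = efegffgeeefee$eeeeeg
  sorted[11] = egefegffgeeefee$eeee
  sorted[12] = egffgeeefee$eeeeegef
  sorted[13] = fee$eeeeegefegffgeee
  sorted[14] = fegffgeeefee$eeeeege
  sorted[15] = ffgeeefee$eeeeegefeg
  sorted[16] = fgeeefee$eeeeegefegf
  sorted[17] = geeefee$eeeeegefegff
  sorted[18] = gefegffgeeefee$eeeee
  sorted[19] = gffgeeefee$eeeeegefe
sorted[9] = efee$eeeeegefegffgee

Answer: efee$eeeeegefegffgee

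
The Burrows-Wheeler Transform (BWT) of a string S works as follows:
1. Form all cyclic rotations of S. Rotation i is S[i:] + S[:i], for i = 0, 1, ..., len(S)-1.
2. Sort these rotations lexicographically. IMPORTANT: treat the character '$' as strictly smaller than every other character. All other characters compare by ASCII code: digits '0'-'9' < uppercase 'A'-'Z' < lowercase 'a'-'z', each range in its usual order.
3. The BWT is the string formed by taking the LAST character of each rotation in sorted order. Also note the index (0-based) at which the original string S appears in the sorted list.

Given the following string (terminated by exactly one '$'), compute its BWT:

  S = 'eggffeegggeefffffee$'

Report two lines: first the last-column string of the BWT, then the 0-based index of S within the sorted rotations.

Answer: eefgfe$efffgffegggee
6

Derivation:
All 20 rotations (rotation i = S[i:]+S[:i]):
  rot[0] = eggffeegggeefffffee$
  rot[1] = ggffeegggeefffffee$e
  rot[2] = gffeegggeefffffee$eg
  rot[3] = ffeegggeefffffee$egg
  rot[4] = feegggeefffffee$eggf
  rot[5] = eegggeefffffee$eggff
  rot[6] = egggeefffffee$eggffe
  rot[7] = gggeefffffee$eggffee
  rot[8] = ggeefffffee$eggffeeg
  rot[9] = geefffffee$eggffeegg
  rot[10] = eefffffee$eggffeeggg
  rot[11] = efffffee$eggffeeggge
  rot[12] = fffffee$eggffeegggee
  rot[13] = ffffee$eggffeegggeef
  rot[14] = fffee$eggffeegggeeff
  rot[15] = ffee$eggffeegggeefff
  rot[16] = fee$eggffeegggeeffff
  rot[17] = ee$eggffeegggeefffff
  rot[18] = e$eggffeegggeefffffe
  rot[19] = $eggffeegggeefffffee
Sorted (with $ < everything):
  sorted[0] = $eggffeegggeefffffee  (last char: 'e')
  sorted[1] = e$eggffeegggeefffffe  (last char: 'e')
  sorted[2] = ee$eggffeegggeefffff  (last char: 'f')
  sorted[3] = eefffffee$eggffeeggg  (last char: 'g')
  sorted[4] = eegggeefffffee$eggff  (last char: 'f')
  sorted[5] = efffffee$eggffeeggge  (last char: 'e')
  sorted[6] = eggffeegggeefffffee$  (last char: '$')
  sorted[7] = egggeefffffee$eggffe  (last char: 'e')
  sorted[8] = fee$eggffeegggeeffff  (last char: 'f')
  sorted[9] = feegggeefffffee$eggf  (last char: 'f')
  sorted[10] = ffee$eggffeegggeefff  (last char: 'f')
  sorted[11] = ffeegggeefffffee$egg  (last char: 'g')
  sorted[12] = fffee$eggffeegggeeff  (last char: 'f')
  sorted[13] = ffffee$eggffeegggeef  (last char: 'f')
  sorted[14] = fffffee$eggffeegggee  (last char: 'e')
  sorted[15] = geefffffee$eggffeegg  (last char: 'g')
  sorted[16] = gffeegggeefffffee$eg  (last char: 'g')
  sorted[17] = ggeefffffee$eggffeeg  (last char: 'g')
  sorted[18] = ggffeegggeefffffee$e  (last char: 'e')
  sorted[19] = gggeefffffee$eggffee  (last char: 'e')
Last column: eefgfe$efffgffegggee
Original string S is at sorted index 6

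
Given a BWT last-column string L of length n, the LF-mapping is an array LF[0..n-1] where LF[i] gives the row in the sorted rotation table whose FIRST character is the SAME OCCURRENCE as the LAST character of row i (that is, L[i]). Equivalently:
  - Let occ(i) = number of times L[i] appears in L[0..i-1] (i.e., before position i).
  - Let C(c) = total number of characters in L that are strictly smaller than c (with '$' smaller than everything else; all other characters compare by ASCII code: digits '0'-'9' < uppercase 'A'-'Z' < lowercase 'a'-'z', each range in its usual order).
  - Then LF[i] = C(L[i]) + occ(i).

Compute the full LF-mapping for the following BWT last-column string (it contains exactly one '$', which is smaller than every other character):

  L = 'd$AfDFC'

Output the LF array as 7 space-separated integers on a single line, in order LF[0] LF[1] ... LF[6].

Char counts: '$':1, 'A':1, 'C':1, 'D':1, 'F':1, 'd':1, 'f':1
C (first-col start): C('$')=0, C('A')=1, C('C')=2, C('D')=3, C('F')=4, C('d')=5, C('f')=6
L[0]='d': occ=0, LF[0]=C('d')+0=5+0=5
L[1]='$': occ=0, LF[1]=C('$')+0=0+0=0
L[2]='A': occ=0, LF[2]=C('A')+0=1+0=1
L[3]='f': occ=0, LF[3]=C('f')+0=6+0=6
L[4]='D': occ=0, LF[4]=C('D')+0=3+0=3
L[5]='F': occ=0, LF[5]=C('F')+0=4+0=4
L[6]='C': occ=0, LF[6]=C('C')+0=2+0=2

Answer: 5 0 1 6 3 4 2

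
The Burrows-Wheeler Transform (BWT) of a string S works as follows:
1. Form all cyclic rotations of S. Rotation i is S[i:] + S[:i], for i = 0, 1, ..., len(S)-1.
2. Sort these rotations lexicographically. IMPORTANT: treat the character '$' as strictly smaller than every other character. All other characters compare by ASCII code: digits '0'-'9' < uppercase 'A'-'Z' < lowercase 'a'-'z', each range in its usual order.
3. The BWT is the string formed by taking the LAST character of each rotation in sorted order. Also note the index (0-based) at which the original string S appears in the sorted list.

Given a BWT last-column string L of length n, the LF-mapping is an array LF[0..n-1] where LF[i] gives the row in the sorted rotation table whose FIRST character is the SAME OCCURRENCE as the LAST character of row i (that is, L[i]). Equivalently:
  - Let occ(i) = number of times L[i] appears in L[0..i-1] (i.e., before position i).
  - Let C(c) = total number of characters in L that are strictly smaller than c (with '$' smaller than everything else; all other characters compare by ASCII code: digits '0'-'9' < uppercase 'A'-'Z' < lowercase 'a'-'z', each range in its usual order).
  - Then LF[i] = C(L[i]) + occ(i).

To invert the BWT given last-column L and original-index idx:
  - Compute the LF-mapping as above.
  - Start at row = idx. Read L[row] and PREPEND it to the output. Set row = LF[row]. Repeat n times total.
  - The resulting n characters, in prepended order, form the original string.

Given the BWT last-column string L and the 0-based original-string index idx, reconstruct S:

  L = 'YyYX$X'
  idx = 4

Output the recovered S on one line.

LF mapping: 3 5 4 1 0 2
Walk LF starting at row 4, prepending L[row]:
  step 1: row=4, L[4]='$', prepend. Next row=LF[4]=0
  step 2: row=0, L[0]='Y', prepend. Next row=LF[0]=3
  step 3: row=3, L[3]='X', prepend. Next row=LF[3]=1
  step 4: row=1, L[1]='y', prepend. Next row=LF[1]=5
  step 5: row=5, L[5]='X', prepend. Next row=LF[5]=2
  step 6: row=2, L[2]='Y', prepend. Next row=LF[2]=4
Reversed output: YXyXY$

Answer: YXyXY$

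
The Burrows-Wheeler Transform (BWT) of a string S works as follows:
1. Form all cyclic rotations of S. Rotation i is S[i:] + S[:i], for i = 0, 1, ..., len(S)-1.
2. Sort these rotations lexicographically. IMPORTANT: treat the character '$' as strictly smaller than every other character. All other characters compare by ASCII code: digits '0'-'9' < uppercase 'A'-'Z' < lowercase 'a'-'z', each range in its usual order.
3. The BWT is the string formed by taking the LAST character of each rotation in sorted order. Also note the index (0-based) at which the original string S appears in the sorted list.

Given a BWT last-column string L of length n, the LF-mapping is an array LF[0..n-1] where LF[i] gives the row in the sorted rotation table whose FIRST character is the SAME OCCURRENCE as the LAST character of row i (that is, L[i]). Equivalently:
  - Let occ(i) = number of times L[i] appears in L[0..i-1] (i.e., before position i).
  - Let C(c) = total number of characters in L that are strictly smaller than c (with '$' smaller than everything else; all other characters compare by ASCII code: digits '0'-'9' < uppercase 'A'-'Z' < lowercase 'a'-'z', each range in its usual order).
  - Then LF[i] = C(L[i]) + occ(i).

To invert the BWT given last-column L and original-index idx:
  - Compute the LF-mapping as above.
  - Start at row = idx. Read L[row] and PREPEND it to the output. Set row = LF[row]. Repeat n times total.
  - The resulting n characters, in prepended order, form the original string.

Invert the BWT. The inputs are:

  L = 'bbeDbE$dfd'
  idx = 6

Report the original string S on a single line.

LF mapping: 3 4 8 1 5 2 0 6 9 7
Walk LF starting at row 6, prepending L[row]:
  step 1: row=6, L[6]='$', prepend. Next row=LF[6]=0
  step 2: row=0, L[0]='b', prepend. Next row=LF[0]=3
  step 3: row=3, L[3]='D', prepend. Next row=LF[3]=1
  step 4: row=1, L[1]='b', prepend. Next row=LF[1]=4
  step 5: row=4, L[4]='b', prepend. Next row=LF[4]=5
  step 6: row=5, L[5]='E', prepend. Next row=LF[5]=2
  step 7: row=2, L[2]='e', prepend. Next row=LF[2]=8
  step 8: row=8, L[8]='f', prepend. Next row=LF[8]=9
  step 9: row=9, L[9]='d', prepend. Next row=LF[9]=7
  step 10: row=7, L[7]='d', prepend. Next row=LF[7]=6
Reversed output: ddfeEbbDb$

Answer: ddfeEbbDb$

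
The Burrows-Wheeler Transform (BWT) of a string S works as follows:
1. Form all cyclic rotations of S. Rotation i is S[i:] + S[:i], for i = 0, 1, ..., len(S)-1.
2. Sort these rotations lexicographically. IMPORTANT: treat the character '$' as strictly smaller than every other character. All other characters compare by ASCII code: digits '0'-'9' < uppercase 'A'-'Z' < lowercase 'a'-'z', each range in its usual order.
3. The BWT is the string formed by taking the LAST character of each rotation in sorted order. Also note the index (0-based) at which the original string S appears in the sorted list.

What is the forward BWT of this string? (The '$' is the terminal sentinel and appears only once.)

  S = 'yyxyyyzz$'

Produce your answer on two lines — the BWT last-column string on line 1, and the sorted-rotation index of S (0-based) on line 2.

All 9 rotations (rotation i = S[i:]+S[:i]):
  rot[0] = yyxyyyzz$
  rot[1] = yxyyyzz$y
  rot[2] = xyyyzz$yy
  rot[3] = yyyzz$yyx
  rot[4] = yyzz$yyxy
  rot[5] = yzz$yyxyy
  rot[6] = zz$yyxyyy
  rot[7] = z$yyxyyyz
  rot[8] = $yyxyyyzz
Sorted (with $ < everything):
  sorted[0] = $yyxyyyzz  (last char: 'z')
  sorted[1] = xyyyzz$yy  (last char: 'y')
  sorted[2] = yxyyyzz$y  (last char: 'y')
  sorted[3] = yyxyyyzz$  (last char: '$')
  sorted[4] = yyyzz$yyx  (last char: 'x')
  sorted[5] = yyzz$yyxy  (last char: 'y')
  sorted[6] = yzz$yyxyy  (last char: 'y')
  sorted[7] = z$yyxyyyz  (last char: 'z')
  sorted[8] = zz$yyxyyy  (last char: 'y')
Last column: zyy$xyyzy
Original string S is at sorted index 3

Answer: zyy$xyyzy
3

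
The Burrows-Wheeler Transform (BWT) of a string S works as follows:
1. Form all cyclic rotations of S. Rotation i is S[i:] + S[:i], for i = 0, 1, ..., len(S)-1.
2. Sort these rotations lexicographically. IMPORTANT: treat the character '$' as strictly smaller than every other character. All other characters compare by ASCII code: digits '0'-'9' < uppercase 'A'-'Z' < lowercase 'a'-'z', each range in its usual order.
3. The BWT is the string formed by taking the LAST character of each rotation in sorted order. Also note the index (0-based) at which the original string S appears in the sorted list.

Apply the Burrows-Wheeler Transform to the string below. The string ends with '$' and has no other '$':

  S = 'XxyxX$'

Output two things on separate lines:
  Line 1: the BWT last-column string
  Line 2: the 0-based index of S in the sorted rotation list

Answer: Xx$yXx
2

Derivation:
All 6 rotations (rotation i = S[i:]+S[:i]):
  rot[0] = XxyxX$
  rot[1] = xyxX$X
  rot[2] = yxX$Xx
  rot[3] = xX$Xxy
  rot[4] = X$Xxyx
  rot[5] = $XxyxX
Sorted (with $ < everything):
  sorted[0] = $XxyxX  (last char: 'X')
  sorted[1] = X$Xxyx  (last char: 'x')
  sorted[2] = XxyxX$  (last char: '$')
  sorted[3] = xX$Xxy  (last char: 'y')
  sorted[4] = xyxX$X  (last char: 'X')
  sorted[5] = yxX$Xx  (last char: 'x')
Last column: Xx$yXx
Original string S is at sorted index 2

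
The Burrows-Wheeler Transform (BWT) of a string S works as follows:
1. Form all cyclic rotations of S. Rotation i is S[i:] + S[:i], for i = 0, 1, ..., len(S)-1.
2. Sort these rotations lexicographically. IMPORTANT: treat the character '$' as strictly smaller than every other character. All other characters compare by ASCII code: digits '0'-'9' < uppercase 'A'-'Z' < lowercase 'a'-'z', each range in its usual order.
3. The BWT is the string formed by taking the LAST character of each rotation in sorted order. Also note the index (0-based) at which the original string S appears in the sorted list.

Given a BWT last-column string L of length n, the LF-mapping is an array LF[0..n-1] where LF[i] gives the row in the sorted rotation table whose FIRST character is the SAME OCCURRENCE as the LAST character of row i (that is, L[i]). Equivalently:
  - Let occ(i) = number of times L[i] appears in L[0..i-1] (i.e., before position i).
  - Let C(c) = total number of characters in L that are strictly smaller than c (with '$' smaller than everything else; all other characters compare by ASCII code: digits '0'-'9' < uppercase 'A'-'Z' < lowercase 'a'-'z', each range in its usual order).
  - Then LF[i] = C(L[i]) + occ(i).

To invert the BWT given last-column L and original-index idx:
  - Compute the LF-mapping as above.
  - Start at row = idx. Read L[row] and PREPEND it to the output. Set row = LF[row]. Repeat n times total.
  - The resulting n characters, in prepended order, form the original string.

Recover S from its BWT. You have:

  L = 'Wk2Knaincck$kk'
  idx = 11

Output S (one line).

LF mapping: 3 8 1 2 12 4 7 13 5 6 9 0 10 11
Walk LF starting at row 11, prepending L[row]:
  step 1: row=11, L[11]='$', prepend. Next row=LF[11]=0
  step 2: row=0, L[0]='W', prepend. Next row=LF[0]=3
  step 3: row=3, L[3]='K', prepend. Next row=LF[3]=2
  step 4: row=2, L[2]='2', prepend. Next row=LF[2]=1
  step 5: row=1, L[1]='k', prepend. Next row=LF[1]=8
  step 6: row=8, L[8]='c', prepend. Next row=LF[8]=5
  step 7: row=5, L[5]='a', prepend. Next row=LF[5]=4
  step 8: row=4, L[4]='n', prepend. Next row=LF[4]=12
  step 9: row=12, L[12]='k', prepend. Next row=LF[12]=10
  step 10: row=10, L[10]='k', prepend. Next row=LF[10]=9
  step 11: row=9, L[9]='c', prepend. Next row=LF[9]=6
  step 12: row=6, L[6]='i', prepend. Next row=LF[6]=7
  step 13: row=7, L[7]='n', prepend. Next row=LF[7]=13
  step 14: row=13, L[13]='k', prepend. Next row=LF[13]=11
Reversed output: knickknack2KW$

Answer: knickknack2KW$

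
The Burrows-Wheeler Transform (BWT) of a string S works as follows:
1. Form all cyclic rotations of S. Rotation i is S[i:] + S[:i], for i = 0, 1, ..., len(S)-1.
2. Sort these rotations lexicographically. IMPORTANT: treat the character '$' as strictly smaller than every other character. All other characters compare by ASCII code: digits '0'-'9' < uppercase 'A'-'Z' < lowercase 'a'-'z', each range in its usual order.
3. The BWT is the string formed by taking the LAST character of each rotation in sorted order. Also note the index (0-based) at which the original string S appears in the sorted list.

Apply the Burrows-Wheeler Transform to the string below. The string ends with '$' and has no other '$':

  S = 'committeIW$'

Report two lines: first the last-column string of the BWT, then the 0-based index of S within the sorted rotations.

Answer: WeI$tmmocti
3

Derivation:
All 11 rotations (rotation i = S[i:]+S[:i]):
  rot[0] = committeIW$
  rot[1] = ommitteIW$c
  rot[2] = mmitteIW$co
  rot[3] = mitteIW$com
  rot[4] = itteIW$comm
  rot[5] = tteIW$commi
  rot[6] = teIW$commit
  rot[7] = eIW$committ
  rot[8] = IW$committe
  rot[9] = W$committeI
  rot[10] = $committeIW
Sorted (with $ < everything):
  sorted[0] = $committeIW  (last char: 'W')
  sorted[1] = IW$committe  (last char: 'e')
  sorted[2] = W$committeI  (last char: 'I')
  sorted[3] = committeIW$  (last char: '$')
  sorted[4] = eIW$committ  (last char: 't')
  sorted[5] = itteIW$comm  (last char: 'm')
  sorted[6] = mitteIW$com  (last char: 'm')
  sorted[7] = mmitteIW$co  (last char: 'o')
  sorted[8] = ommitteIW$c  (last char: 'c')
  sorted[9] = teIW$commit  (last char: 't')
  sorted[10] = tteIW$commi  (last char: 'i')
Last column: WeI$tmmocti
Original string S is at sorted index 3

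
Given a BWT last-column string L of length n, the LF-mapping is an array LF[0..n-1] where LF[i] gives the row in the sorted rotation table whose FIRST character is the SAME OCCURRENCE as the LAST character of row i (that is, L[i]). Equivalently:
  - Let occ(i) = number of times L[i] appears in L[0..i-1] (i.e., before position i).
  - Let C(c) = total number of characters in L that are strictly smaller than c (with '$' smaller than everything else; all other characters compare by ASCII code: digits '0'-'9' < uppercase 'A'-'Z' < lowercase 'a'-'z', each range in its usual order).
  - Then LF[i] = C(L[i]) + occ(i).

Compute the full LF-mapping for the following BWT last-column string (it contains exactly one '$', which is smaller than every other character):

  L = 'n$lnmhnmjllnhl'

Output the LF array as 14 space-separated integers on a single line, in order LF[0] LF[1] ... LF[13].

Char counts: '$':1, 'h':2, 'j':1, 'l':4, 'm':2, 'n':4
C (first-col start): C('$')=0, C('h')=1, C('j')=3, C('l')=4, C('m')=8, C('n')=10
L[0]='n': occ=0, LF[0]=C('n')+0=10+0=10
L[1]='$': occ=0, LF[1]=C('$')+0=0+0=0
L[2]='l': occ=0, LF[2]=C('l')+0=4+0=4
L[3]='n': occ=1, LF[3]=C('n')+1=10+1=11
L[4]='m': occ=0, LF[4]=C('m')+0=8+0=8
L[5]='h': occ=0, LF[5]=C('h')+0=1+0=1
L[6]='n': occ=2, LF[6]=C('n')+2=10+2=12
L[7]='m': occ=1, LF[7]=C('m')+1=8+1=9
L[8]='j': occ=0, LF[8]=C('j')+0=3+0=3
L[9]='l': occ=1, LF[9]=C('l')+1=4+1=5
L[10]='l': occ=2, LF[10]=C('l')+2=4+2=6
L[11]='n': occ=3, LF[11]=C('n')+3=10+3=13
L[12]='h': occ=1, LF[12]=C('h')+1=1+1=2
L[13]='l': occ=3, LF[13]=C('l')+3=4+3=7

Answer: 10 0 4 11 8 1 12 9 3 5 6 13 2 7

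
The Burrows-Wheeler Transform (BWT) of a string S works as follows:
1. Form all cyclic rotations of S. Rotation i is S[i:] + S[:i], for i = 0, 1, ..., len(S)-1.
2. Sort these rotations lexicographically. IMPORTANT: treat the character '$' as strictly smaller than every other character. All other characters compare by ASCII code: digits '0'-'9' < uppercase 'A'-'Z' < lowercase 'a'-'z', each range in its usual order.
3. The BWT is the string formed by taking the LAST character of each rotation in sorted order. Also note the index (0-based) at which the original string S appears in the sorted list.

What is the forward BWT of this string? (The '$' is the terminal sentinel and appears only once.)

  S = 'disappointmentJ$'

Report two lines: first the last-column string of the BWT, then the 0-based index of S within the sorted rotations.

Answer: Jts$modteippainn
3

Derivation:
All 16 rotations (rotation i = S[i:]+S[:i]):
  rot[0] = disappointmentJ$
  rot[1] = isappointmentJ$d
  rot[2] = sappointmentJ$di
  rot[3] = appointmentJ$dis
  rot[4] = ppointmentJ$disa
  rot[5] = pointmentJ$disap
  rot[6] = ointmentJ$disapp
  rot[7] = intmentJ$disappo
  rot[8] = ntmentJ$disappoi
  rot[9] = tmentJ$disappoin
  rot[10] = mentJ$disappoint
  rot[11] = entJ$disappointm
  rot[12] = ntJ$disappointme
  rot[13] = tJ$disappointmen
  rot[14] = J$disappointment
  rot[15] = $disappointmentJ
Sorted (with $ < everything):
  sorted[0] = $disappointmentJ  (last char: 'J')
  sorted[1] = J$disappointment  (last char: 't')
  sorted[2] = appointmentJ$dis  (last char: 's')
  sorted[3] = disappointmentJ$  (last char: '$')
  sorted[4] = entJ$disappointm  (last char: 'm')
  sorted[5] = intmentJ$disappo  (last char: 'o')
  sorted[6] = isappointmentJ$d  (last char: 'd')
  sorted[7] = mentJ$disappoint  (last char: 't')
  sorted[8] = ntJ$disappointme  (last char: 'e')
  sorted[9] = ntmentJ$disappoi  (last char: 'i')
  sorted[10] = ointmentJ$disapp  (last char: 'p')
  sorted[11] = pointmentJ$disap  (last char: 'p')
  sorted[12] = ppointmentJ$disa  (last char: 'a')
  sorted[13] = sappointmentJ$di  (last char: 'i')
  sorted[14] = tJ$disappointmen  (last char: 'n')
  sorted[15] = tmentJ$disappoin  (last char: 'n')
Last column: Jts$modteippainn
Original string S is at sorted index 3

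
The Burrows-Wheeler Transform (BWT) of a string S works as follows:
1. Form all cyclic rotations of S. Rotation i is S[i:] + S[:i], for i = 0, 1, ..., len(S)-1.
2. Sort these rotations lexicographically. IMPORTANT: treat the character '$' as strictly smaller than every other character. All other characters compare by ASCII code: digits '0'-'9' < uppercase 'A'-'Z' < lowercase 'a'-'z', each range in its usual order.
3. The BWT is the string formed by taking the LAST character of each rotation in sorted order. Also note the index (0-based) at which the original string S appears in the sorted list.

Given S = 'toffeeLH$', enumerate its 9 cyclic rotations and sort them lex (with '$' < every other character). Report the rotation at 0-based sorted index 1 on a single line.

Answer: H$toffeeL

Derivation:
All 9 rotations (rotation i = S[i:]+S[:i]):
  rot[0] = toffeeLH$
  rot[1] = offeeLH$t
  rot[2] = ffeeLH$to
  rot[3] = feeLH$tof
  rot[4] = eeLH$toff
  rot[5] = eLH$toffe
  rot[6] = LH$toffee
  rot[7] = H$toffeeL
  rot[8] = $toffeeLH
Sorted (with $ < everything):
  sorted[0] = $toffeeLH
  sorted[1] = H$toffeeL
  sorted[2] = LH$toffee
  sorted[3] = eLH$toffe
  sorted[4] = eeLH$toff
  sorted[5] = feeLH$tof
  sorted[6] = ffeeLH$to
  sorted[7] = offeeLH$t
  sorted[8] = toffeeLH$
sorted[1] = H$toffeeL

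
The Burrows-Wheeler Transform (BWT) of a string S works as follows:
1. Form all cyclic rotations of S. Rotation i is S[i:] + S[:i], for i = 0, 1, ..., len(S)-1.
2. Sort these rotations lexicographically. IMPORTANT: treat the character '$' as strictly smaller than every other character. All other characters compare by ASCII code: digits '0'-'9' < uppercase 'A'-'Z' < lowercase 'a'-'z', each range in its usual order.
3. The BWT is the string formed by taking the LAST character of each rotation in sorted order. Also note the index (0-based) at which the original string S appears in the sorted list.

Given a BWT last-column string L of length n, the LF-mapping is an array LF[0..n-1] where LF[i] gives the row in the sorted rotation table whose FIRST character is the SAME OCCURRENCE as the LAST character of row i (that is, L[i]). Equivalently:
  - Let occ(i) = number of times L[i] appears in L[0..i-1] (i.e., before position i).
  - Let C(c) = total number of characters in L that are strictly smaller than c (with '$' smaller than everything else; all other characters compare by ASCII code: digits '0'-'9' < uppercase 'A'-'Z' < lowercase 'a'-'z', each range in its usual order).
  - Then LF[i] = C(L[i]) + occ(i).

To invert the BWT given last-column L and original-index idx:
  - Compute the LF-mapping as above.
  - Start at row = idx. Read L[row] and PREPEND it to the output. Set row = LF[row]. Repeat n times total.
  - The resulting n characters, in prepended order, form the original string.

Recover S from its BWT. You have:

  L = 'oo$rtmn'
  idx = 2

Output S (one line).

LF mapping: 3 4 0 5 6 1 2
Walk LF starting at row 2, prepending L[row]:
  step 1: row=2, L[2]='$', prepend. Next row=LF[2]=0
  step 2: row=0, L[0]='o', prepend. Next row=LF[0]=3
  step 3: row=3, L[3]='r', prepend. Next row=LF[3]=5
  step 4: row=5, L[5]='m', prepend. Next row=LF[5]=1
  step 5: row=1, L[1]='o', prepend. Next row=LF[1]=4
  step 6: row=4, L[4]='t', prepend. Next row=LF[4]=6
  step 7: row=6, L[6]='n', prepend. Next row=LF[6]=2
Reversed output: ntomro$

Answer: ntomro$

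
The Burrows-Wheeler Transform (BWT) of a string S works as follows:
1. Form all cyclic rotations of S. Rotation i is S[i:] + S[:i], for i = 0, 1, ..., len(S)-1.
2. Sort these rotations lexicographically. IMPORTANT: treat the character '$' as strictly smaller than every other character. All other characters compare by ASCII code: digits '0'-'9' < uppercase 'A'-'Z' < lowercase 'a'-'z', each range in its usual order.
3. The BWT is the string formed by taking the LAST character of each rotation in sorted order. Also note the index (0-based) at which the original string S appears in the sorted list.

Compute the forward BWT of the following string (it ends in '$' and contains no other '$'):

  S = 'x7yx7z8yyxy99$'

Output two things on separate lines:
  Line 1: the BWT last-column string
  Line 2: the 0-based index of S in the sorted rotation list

All 14 rotations (rotation i = S[i:]+S[:i]):
  rot[0] = x7yx7z8yyxy99$
  rot[1] = 7yx7z8yyxy99$x
  rot[2] = yx7z8yyxy99$x7
  rot[3] = x7z8yyxy99$x7y
  rot[4] = 7z8yyxy99$x7yx
  rot[5] = z8yyxy99$x7yx7
  rot[6] = 8yyxy99$x7yx7z
  rot[7] = yyxy99$x7yx7z8
  rot[8] = yxy99$x7yx7z8y
  rot[9] = xy99$x7yx7z8yy
  rot[10] = y99$x7yx7z8yyx
  rot[11] = 99$x7yx7z8yyxy
  rot[12] = 9$x7yx7z8yyxy9
  rot[13] = $x7yx7z8yyxy99
Sorted (with $ < everything):
  sorted[0] = $x7yx7z8yyxy99  (last char: '9')
  sorted[1] = 7yx7z8yyxy99$x  (last char: 'x')
  sorted[2] = 7z8yyxy99$x7yx  (last char: 'x')
  sorted[3] = 8yyxy99$x7yx7z  (last char: 'z')
  sorted[4] = 9$x7yx7z8yyxy9  (last char: '9')
  sorted[5] = 99$x7yx7z8yyxy  (last char: 'y')
  sorted[6] = x7yx7z8yyxy99$  (last char: '$')
  sorted[7] = x7z8yyxy99$x7y  (last char: 'y')
  sorted[8] = xy99$x7yx7z8yy  (last char: 'y')
  sorted[9] = y99$x7yx7z8yyx  (last char: 'x')
  sorted[10] = yx7z8yyxy99$x7  (last char: '7')
  sorted[11] = yxy99$x7yx7z8y  (last char: 'y')
  sorted[12] = yyxy99$x7yx7z8  (last char: '8')
  sorted[13] = z8yyxy99$x7yx7  (last char: '7')
Last column: 9xxz9y$yyx7y87
Original string S is at sorted index 6

Answer: 9xxz9y$yyx7y87
6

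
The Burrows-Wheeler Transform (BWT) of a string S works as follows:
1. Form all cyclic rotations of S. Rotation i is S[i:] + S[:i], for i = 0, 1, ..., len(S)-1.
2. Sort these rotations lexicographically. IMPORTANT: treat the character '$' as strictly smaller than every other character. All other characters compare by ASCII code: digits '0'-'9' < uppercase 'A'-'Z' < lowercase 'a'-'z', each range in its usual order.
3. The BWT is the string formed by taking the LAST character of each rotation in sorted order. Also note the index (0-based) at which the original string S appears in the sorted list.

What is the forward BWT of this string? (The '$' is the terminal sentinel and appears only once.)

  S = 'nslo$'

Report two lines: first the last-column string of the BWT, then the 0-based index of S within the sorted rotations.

All 5 rotations (rotation i = S[i:]+S[:i]):
  rot[0] = nslo$
  rot[1] = slo$n
  rot[2] = lo$ns
  rot[3] = o$nsl
  rot[4] = $nslo
Sorted (with $ < everything):
  sorted[0] = $nslo  (last char: 'o')
  sorted[1] = lo$ns  (last char: 's')
  sorted[2] = nslo$  (last char: '$')
  sorted[3] = o$nsl  (last char: 'l')
  sorted[4] = slo$n  (last char: 'n')
Last column: os$ln
Original string S is at sorted index 2

Answer: os$ln
2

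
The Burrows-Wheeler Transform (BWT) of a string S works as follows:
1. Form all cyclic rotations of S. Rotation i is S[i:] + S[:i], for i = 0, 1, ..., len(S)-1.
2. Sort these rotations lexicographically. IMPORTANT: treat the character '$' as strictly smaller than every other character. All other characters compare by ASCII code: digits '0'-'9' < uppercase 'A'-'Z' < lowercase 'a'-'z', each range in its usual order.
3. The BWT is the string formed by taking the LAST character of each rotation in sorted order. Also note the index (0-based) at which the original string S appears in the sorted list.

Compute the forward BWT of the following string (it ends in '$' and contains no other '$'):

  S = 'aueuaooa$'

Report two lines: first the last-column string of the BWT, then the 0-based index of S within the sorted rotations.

Answer: aou$uoaea
3

Derivation:
All 9 rotations (rotation i = S[i:]+S[:i]):
  rot[0] = aueuaooa$
  rot[1] = ueuaooa$a
  rot[2] = euaooa$au
  rot[3] = uaooa$aue
  rot[4] = aooa$aueu
  rot[5] = ooa$aueua
  rot[6] = oa$aueuao
  rot[7] = a$aueuaoo
  rot[8] = $aueuaooa
Sorted (with $ < everything):
  sorted[0] = $aueuaooa  (last char: 'a')
  sorted[1] = a$aueuaoo  (last char: 'o')
  sorted[2] = aooa$aueu  (last char: 'u')
  sorted[3] = aueuaooa$  (last char: '$')
  sorted[4] = euaooa$au  (last char: 'u')
  sorted[5] = oa$aueuao  (last char: 'o')
  sorted[6] = ooa$aueua  (last char: 'a')
  sorted[7] = uaooa$aue  (last char: 'e')
  sorted[8] = ueuaooa$a  (last char: 'a')
Last column: aou$uoaea
Original string S is at sorted index 3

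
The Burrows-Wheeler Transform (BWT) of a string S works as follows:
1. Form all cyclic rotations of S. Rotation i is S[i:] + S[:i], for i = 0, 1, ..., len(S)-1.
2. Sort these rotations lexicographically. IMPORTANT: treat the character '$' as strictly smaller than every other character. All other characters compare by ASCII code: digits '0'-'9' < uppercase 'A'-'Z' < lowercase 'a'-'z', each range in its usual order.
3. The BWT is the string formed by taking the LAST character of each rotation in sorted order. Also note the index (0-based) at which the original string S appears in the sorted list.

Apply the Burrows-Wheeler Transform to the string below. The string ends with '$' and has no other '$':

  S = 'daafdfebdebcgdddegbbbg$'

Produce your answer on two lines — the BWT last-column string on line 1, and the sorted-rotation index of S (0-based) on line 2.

Answer: gdagbeebb$gdbdfdfdadbec
9

Derivation:
All 23 rotations (rotation i = S[i:]+S[:i]):
  rot[0] = daafdfebdebcgdddegbbbg$
  rot[1] = aafdfebdebcgdddegbbbg$d
  rot[2] = afdfebdebcgdddegbbbg$da
  rot[3] = fdfebdebcgdddegbbbg$daa
  rot[4] = dfebdebcgdddegbbbg$daaf
  rot[5] = febdebcgdddegbbbg$daafd
  rot[6] = ebdebcgdddegbbbg$daafdf
  rot[7] = bdebcgdddegbbbg$daafdfe
  rot[8] = debcgdddegbbbg$daafdfeb
  rot[9] = ebcgdddegbbbg$daafdfebd
  rot[10] = bcgdddegbbbg$daafdfebde
  rot[11] = cgdddegbbbg$daafdfebdeb
  rot[12] = gdddegbbbg$daafdfebdebc
  rot[13] = dddegbbbg$daafdfebdebcg
  rot[14] = ddegbbbg$daafdfebdebcgd
  rot[15] = degbbbg$daafdfebdebcgdd
  rot[16] = egbbbg$daafdfebdebcgddd
  rot[17] = gbbbg$daafdfebdebcgddde
  rot[18] = bbbg$daafdfebdebcgdddeg
  rot[19] = bbg$daafdfebdebcgdddegb
  rot[20] = bg$daafdfebdebcgdddegbb
  rot[21] = g$daafdfebdebcgdddegbbb
  rot[22] = $daafdfebdebcgdddegbbbg
Sorted (with $ < everything):
  sorted[0] = $daafdfebdebcgdddegbbbg  (last char: 'g')
  sorted[1] = aafdfebdebcgdddegbbbg$d  (last char: 'd')
  sorted[2] = afdfebdebcgdddegbbbg$da  (last char: 'a')
  sorted[3] = bbbg$daafdfebdebcgdddeg  (last char: 'g')
  sorted[4] = bbg$daafdfebdebcgdddegb  (last char: 'b')
  sorted[5] = bcgdddegbbbg$daafdfebde  (last char: 'e')
  sorted[6] = bdebcgdddegbbbg$daafdfe  (last char: 'e')
  sorted[7] = bg$daafdfebdebcgdddegbb  (last char: 'b')
  sorted[8] = cgdddegbbbg$daafdfebdeb  (last char: 'b')
  sorted[9] = daafdfebdebcgdddegbbbg$  (last char: '$')
  sorted[10] = dddegbbbg$daafdfebdebcg  (last char: 'g')
  sorted[11] = ddegbbbg$daafdfebdebcgd  (last char: 'd')
  sorted[12] = debcgdddegbbbg$daafdfeb  (last char: 'b')
  sorted[13] = degbbbg$daafdfebdebcgdd  (last char: 'd')
  sorted[14] = dfebdebcgdddegbbbg$daaf  (last char: 'f')
  sorted[15] = ebcgdddegbbbg$daafdfebd  (last char: 'd')
  sorted[16] = ebdebcgdddegbbbg$daafdf  (last char: 'f')
  sorted[17] = egbbbg$daafdfebdebcgddd  (last char: 'd')
  sorted[18] = fdfebdebcgdddegbbbg$daa  (last char: 'a')
  sorted[19] = febdebcgdddegbbbg$daafd  (last char: 'd')
  sorted[20] = g$daafdfebdebcgdddegbbb  (last char: 'b')
  sorted[21] = gbbbg$daafdfebdebcgddde  (last char: 'e')
  sorted[22] = gdddegbbbg$daafdfebdebc  (last char: 'c')
Last column: gdagbeebb$gdbdfdfdadbec
Original string S is at sorted index 9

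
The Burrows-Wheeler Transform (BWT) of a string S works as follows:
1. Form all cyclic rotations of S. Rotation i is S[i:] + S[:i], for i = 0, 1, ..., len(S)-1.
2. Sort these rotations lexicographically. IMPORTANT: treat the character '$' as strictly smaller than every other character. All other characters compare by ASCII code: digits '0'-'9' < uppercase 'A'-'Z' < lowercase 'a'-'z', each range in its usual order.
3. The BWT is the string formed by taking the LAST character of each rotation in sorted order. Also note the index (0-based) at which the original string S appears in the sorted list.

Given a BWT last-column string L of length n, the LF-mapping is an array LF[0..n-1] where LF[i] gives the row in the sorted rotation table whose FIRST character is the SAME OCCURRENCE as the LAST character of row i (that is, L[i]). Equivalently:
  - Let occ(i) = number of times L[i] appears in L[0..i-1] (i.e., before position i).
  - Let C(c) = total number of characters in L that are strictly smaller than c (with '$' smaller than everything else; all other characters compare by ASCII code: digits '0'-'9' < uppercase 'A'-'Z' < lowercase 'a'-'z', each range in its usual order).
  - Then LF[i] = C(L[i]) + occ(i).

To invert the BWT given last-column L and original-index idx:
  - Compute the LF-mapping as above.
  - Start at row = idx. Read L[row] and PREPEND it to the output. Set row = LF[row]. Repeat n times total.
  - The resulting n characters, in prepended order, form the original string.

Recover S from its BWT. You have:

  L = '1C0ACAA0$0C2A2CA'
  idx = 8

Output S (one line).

LF mapping: 4 12 1 7 13 8 9 2 0 3 14 5 10 6 15 11
Walk LF starting at row 8, prepending L[row]:
  step 1: row=8, L[8]='$', prepend. Next row=LF[8]=0
  step 2: row=0, L[0]='1', prepend. Next row=LF[0]=4
  step 3: row=4, L[4]='C', prepend. Next row=LF[4]=13
  step 4: row=13, L[13]='2', prepend. Next row=LF[13]=6
  step 5: row=6, L[6]='A', prepend. Next row=LF[6]=9
  step 6: row=9, L[9]='0', prepend. Next row=LF[9]=3
  step 7: row=3, L[3]='A', prepend. Next row=LF[3]=7
  step 8: row=7, L[7]='0', prepend. Next row=LF[7]=2
  step 9: row=2, L[2]='0', prepend. Next row=LF[2]=1
  step 10: row=1, L[1]='C', prepend. Next row=LF[1]=12
  step 11: row=12, L[12]='A', prepend. Next row=LF[12]=10
  step 12: row=10, L[10]='C', prepend. Next row=LF[10]=14
  step 13: row=14, L[14]='C', prepend. Next row=LF[14]=15
  step 14: row=15, L[15]='A', prepend. Next row=LF[15]=11
  step 15: row=11, L[11]='2', prepend. Next row=LF[11]=5
  step 16: row=5, L[5]='A', prepend. Next row=LF[5]=8
Reversed output: A2ACCAC00A0A2C1$

Answer: A2ACCAC00A0A2C1$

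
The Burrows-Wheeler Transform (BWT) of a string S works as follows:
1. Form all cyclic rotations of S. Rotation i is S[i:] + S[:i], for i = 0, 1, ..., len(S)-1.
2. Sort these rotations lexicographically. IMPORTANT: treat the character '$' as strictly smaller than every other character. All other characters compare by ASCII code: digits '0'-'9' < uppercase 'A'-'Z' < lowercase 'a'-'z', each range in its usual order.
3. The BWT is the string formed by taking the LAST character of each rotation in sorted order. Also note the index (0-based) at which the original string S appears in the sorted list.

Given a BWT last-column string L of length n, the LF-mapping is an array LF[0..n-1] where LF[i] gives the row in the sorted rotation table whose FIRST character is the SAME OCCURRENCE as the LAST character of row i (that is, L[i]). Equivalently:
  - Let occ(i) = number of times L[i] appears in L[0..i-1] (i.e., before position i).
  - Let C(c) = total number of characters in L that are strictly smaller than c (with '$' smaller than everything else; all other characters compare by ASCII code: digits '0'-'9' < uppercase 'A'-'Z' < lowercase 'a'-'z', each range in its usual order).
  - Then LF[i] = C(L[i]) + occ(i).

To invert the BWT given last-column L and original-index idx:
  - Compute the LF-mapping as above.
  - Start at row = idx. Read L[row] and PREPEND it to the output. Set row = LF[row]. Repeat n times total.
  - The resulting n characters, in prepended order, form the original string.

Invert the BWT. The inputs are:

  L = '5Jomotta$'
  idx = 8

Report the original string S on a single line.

Answer: tomatoJ5$

Derivation:
LF mapping: 1 2 5 4 6 7 8 3 0
Walk LF starting at row 8, prepending L[row]:
  step 1: row=8, L[8]='$', prepend. Next row=LF[8]=0
  step 2: row=0, L[0]='5', prepend. Next row=LF[0]=1
  step 3: row=1, L[1]='J', prepend. Next row=LF[1]=2
  step 4: row=2, L[2]='o', prepend. Next row=LF[2]=5
  step 5: row=5, L[5]='t', prepend. Next row=LF[5]=7
  step 6: row=7, L[7]='a', prepend. Next row=LF[7]=3
  step 7: row=3, L[3]='m', prepend. Next row=LF[3]=4
  step 8: row=4, L[4]='o', prepend. Next row=LF[4]=6
  step 9: row=6, L[6]='t', prepend. Next row=LF[6]=8
Reversed output: tomatoJ5$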